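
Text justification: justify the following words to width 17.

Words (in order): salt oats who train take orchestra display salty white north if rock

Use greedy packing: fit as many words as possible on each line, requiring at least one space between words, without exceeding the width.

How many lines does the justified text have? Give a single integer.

Line 1: ['salt', 'oats', 'who'] (min_width=13, slack=4)
Line 2: ['train', 'take'] (min_width=10, slack=7)
Line 3: ['orchestra', 'display'] (min_width=17, slack=0)
Line 4: ['salty', 'white', 'north'] (min_width=17, slack=0)
Line 5: ['if', 'rock'] (min_width=7, slack=10)
Total lines: 5

Answer: 5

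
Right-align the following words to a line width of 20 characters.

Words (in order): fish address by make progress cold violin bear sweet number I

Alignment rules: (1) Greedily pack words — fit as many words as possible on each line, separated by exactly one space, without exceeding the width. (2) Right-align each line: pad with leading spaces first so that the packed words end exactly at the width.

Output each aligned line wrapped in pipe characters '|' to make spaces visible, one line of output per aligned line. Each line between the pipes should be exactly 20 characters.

Line 1: ['fish', 'address', 'by', 'make'] (min_width=20, slack=0)
Line 2: ['progress', 'cold', 'violin'] (min_width=20, slack=0)
Line 3: ['bear', 'sweet', 'number', 'I'] (min_width=19, slack=1)

Answer: |fish address by make|
|progress cold violin|
| bear sweet number I|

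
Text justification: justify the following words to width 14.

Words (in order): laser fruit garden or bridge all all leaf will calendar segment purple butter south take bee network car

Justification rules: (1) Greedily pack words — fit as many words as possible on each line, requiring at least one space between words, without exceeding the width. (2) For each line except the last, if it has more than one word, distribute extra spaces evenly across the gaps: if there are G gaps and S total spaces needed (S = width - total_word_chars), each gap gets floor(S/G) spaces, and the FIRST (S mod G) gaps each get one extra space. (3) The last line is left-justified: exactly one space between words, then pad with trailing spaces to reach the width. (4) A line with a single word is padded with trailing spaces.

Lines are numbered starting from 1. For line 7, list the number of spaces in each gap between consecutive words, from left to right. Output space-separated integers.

Line 1: ['laser', 'fruit'] (min_width=11, slack=3)
Line 2: ['garden', 'or'] (min_width=9, slack=5)
Line 3: ['bridge', 'all', 'all'] (min_width=14, slack=0)
Line 4: ['leaf', 'will'] (min_width=9, slack=5)
Line 5: ['calendar'] (min_width=8, slack=6)
Line 6: ['segment', 'purple'] (min_width=14, slack=0)
Line 7: ['butter', 'south'] (min_width=12, slack=2)
Line 8: ['take', 'bee'] (min_width=8, slack=6)
Line 9: ['network', 'car'] (min_width=11, slack=3)

Answer: 3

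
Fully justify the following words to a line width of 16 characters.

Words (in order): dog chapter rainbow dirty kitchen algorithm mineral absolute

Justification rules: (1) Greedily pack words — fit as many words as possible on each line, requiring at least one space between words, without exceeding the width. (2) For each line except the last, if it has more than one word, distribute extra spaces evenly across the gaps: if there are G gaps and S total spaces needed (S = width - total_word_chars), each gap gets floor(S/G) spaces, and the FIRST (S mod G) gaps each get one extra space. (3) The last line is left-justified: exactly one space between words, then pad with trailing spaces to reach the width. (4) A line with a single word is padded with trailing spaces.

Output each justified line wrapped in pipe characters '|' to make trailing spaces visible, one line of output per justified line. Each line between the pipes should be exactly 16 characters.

Answer: |dog      chapter|
|rainbow    dirty|
|kitchen         |
|algorithm       |
|mineral absolute|

Derivation:
Line 1: ['dog', 'chapter'] (min_width=11, slack=5)
Line 2: ['rainbow', 'dirty'] (min_width=13, slack=3)
Line 3: ['kitchen'] (min_width=7, slack=9)
Line 4: ['algorithm'] (min_width=9, slack=7)
Line 5: ['mineral', 'absolute'] (min_width=16, slack=0)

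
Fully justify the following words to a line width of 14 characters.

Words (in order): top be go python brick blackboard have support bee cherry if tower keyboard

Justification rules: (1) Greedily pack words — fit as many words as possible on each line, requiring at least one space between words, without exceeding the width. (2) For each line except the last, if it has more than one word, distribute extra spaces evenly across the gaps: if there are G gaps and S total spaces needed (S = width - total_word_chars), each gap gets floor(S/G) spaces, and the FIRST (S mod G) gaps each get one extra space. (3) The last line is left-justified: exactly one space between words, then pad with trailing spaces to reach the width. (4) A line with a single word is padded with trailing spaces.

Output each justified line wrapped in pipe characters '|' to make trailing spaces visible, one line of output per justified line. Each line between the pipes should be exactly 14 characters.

Line 1: ['top', 'be', 'go'] (min_width=9, slack=5)
Line 2: ['python', 'brick'] (min_width=12, slack=2)
Line 3: ['blackboard'] (min_width=10, slack=4)
Line 4: ['have', 'support'] (min_width=12, slack=2)
Line 5: ['bee', 'cherry', 'if'] (min_width=13, slack=1)
Line 6: ['tower', 'keyboard'] (min_width=14, slack=0)

Answer: |top    be   go|
|python   brick|
|blackboard    |
|have   support|
|bee  cherry if|
|tower keyboard|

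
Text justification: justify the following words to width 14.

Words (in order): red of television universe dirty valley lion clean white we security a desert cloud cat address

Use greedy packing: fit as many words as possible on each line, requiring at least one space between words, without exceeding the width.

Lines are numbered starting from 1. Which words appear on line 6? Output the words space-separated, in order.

Answer: security a

Derivation:
Line 1: ['red', 'of'] (min_width=6, slack=8)
Line 2: ['television'] (min_width=10, slack=4)
Line 3: ['universe', 'dirty'] (min_width=14, slack=0)
Line 4: ['valley', 'lion'] (min_width=11, slack=3)
Line 5: ['clean', 'white', 'we'] (min_width=14, slack=0)
Line 6: ['security', 'a'] (min_width=10, slack=4)
Line 7: ['desert', 'cloud'] (min_width=12, slack=2)
Line 8: ['cat', 'address'] (min_width=11, slack=3)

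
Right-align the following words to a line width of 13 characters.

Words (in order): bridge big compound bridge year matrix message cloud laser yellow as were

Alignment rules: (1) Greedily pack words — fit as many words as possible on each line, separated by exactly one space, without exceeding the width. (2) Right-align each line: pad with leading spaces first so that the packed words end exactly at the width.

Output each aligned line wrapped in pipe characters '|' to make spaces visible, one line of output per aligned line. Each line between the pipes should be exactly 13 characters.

Line 1: ['bridge', 'big'] (min_width=10, slack=3)
Line 2: ['compound'] (min_width=8, slack=5)
Line 3: ['bridge', 'year'] (min_width=11, slack=2)
Line 4: ['matrix'] (min_width=6, slack=7)
Line 5: ['message', 'cloud'] (min_width=13, slack=0)
Line 6: ['laser', 'yellow'] (min_width=12, slack=1)
Line 7: ['as', 'were'] (min_width=7, slack=6)

Answer: |   bridge big|
|     compound|
|  bridge year|
|       matrix|
|message cloud|
| laser yellow|
|      as were|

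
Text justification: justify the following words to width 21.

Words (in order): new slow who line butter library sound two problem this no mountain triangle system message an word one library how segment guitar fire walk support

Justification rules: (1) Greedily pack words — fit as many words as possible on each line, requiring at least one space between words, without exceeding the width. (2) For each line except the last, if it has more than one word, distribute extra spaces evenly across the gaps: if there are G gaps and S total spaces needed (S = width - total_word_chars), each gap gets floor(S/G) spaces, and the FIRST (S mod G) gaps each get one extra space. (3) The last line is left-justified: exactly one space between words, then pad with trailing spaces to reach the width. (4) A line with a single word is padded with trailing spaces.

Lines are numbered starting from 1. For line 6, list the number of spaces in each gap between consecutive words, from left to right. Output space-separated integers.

Answer: 2 1 1

Derivation:
Line 1: ['new', 'slow', 'who', 'line'] (min_width=17, slack=4)
Line 2: ['butter', 'library', 'sound'] (min_width=20, slack=1)
Line 3: ['two', 'problem', 'this', 'no'] (min_width=19, slack=2)
Line 4: ['mountain', 'triangle'] (min_width=17, slack=4)
Line 5: ['system', 'message', 'an'] (min_width=17, slack=4)
Line 6: ['word', 'one', 'library', 'how'] (min_width=20, slack=1)
Line 7: ['segment', 'guitar', 'fire'] (min_width=19, slack=2)
Line 8: ['walk', 'support'] (min_width=12, slack=9)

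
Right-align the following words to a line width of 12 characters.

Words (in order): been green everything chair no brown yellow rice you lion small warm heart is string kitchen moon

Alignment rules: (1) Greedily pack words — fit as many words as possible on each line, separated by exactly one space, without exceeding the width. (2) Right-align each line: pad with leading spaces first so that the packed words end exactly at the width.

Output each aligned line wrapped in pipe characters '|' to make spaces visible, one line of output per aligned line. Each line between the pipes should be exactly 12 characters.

Answer: |  been green|
|  everything|
|    chair no|
|brown yellow|
|    rice you|
|  lion small|
|  warm heart|
|   is string|
|kitchen moon|

Derivation:
Line 1: ['been', 'green'] (min_width=10, slack=2)
Line 2: ['everything'] (min_width=10, slack=2)
Line 3: ['chair', 'no'] (min_width=8, slack=4)
Line 4: ['brown', 'yellow'] (min_width=12, slack=0)
Line 5: ['rice', 'you'] (min_width=8, slack=4)
Line 6: ['lion', 'small'] (min_width=10, slack=2)
Line 7: ['warm', 'heart'] (min_width=10, slack=2)
Line 8: ['is', 'string'] (min_width=9, slack=3)
Line 9: ['kitchen', 'moon'] (min_width=12, slack=0)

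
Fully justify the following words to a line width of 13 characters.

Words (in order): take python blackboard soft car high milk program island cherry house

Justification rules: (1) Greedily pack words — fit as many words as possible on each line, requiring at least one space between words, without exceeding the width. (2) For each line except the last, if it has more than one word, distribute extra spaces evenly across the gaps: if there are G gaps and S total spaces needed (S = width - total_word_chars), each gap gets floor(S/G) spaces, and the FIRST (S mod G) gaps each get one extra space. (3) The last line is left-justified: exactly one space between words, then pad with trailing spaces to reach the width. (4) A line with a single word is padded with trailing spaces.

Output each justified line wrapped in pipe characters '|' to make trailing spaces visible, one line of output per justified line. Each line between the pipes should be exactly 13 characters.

Answer: |take   python|
|blackboard   |
|soft car high|
|milk  program|
|island cherry|
|house        |

Derivation:
Line 1: ['take', 'python'] (min_width=11, slack=2)
Line 2: ['blackboard'] (min_width=10, slack=3)
Line 3: ['soft', 'car', 'high'] (min_width=13, slack=0)
Line 4: ['milk', 'program'] (min_width=12, slack=1)
Line 5: ['island', 'cherry'] (min_width=13, slack=0)
Line 6: ['house'] (min_width=5, slack=8)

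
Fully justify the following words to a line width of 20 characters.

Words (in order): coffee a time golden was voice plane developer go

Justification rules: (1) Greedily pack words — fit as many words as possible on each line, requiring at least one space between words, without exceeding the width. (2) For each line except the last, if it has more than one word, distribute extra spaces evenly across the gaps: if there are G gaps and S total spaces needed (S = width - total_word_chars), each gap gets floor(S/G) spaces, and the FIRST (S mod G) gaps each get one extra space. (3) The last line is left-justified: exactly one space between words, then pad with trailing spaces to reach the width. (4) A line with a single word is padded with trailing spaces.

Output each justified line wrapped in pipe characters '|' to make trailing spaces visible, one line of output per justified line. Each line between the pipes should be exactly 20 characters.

Answer: |coffee a time golden|
|was    voice   plane|
|developer go        |

Derivation:
Line 1: ['coffee', 'a', 'time', 'golden'] (min_width=20, slack=0)
Line 2: ['was', 'voice', 'plane'] (min_width=15, slack=5)
Line 3: ['developer', 'go'] (min_width=12, slack=8)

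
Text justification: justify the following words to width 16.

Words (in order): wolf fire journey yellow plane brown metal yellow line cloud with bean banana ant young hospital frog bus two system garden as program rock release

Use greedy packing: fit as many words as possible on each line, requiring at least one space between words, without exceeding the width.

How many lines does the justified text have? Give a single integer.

Answer: 11

Derivation:
Line 1: ['wolf', 'fire'] (min_width=9, slack=7)
Line 2: ['journey', 'yellow'] (min_width=14, slack=2)
Line 3: ['plane', 'brown'] (min_width=11, slack=5)
Line 4: ['metal', 'yellow'] (min_width=12, slack=4)
Line 5: ['line', 'cloud', 'with'] (min_width=15, slack=1)
Line 6: ['bean', 'banana', 'ant'] (min_width=15, slack=1)
Line 7: ['young', 'hospital'] (min_width=14, slack=2)
Line 8: ['frog', 'bus', 'two'] (min_width=12, slack=4)
Line 9: ['system', 'garden', 'as'] (min_width=16, slack=0)
Line 10: ['program', 'rock'] (min_width=12, slack=4)
Line 11: ['release'] (min_width=7, slack=9)
Total lines: 11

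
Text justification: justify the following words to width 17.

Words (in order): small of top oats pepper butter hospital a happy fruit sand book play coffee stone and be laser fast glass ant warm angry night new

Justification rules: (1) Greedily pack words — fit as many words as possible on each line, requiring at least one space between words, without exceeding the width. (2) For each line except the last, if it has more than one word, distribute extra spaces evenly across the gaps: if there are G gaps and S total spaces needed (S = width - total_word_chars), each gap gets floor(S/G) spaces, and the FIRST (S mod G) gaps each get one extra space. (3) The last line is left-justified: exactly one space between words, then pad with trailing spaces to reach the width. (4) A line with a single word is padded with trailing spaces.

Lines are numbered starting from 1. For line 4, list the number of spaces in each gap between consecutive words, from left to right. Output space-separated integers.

Line 1: ['small', 'of', 'top', 'oats'] (min_width=17, slack=0)
Line 2: ['pepper', 'butter'] (min_width=13, slack=4)
Line 3: ['hospital', 'a', 'happy'] (min_width=16, slack=1)
Line 4: ['fruit', 'sand', 'book'] (min_width=15, slack=2)
Line 5: ['play', 'coffee', 'stone'] (min_width=17, slack=0)
Line 6: ['and', 'be', 'laser', 'fast'] (min_width=17, slack=0)
Line 7: ['glass', 'ant', 'warm'] (min_width=14, slack=3)
Line 8: ['angry', 'night', 'new'] (min_width=15, slack=2)

Answer: 2 2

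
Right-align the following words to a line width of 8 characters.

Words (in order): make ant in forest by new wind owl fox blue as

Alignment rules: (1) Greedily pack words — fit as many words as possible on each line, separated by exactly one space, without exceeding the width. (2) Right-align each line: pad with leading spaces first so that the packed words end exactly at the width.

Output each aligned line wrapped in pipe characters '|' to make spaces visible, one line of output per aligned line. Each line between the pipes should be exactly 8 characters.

Line 1: ['make', 'ant'] (min_width=8, slack=0)
Line 2: ['in'] (min_width=2, slack=6)
Line 3: ['forest'] (min_width=6, slack=2)
Line 4: ['by', 'new'] (min_width=6, slack=2)
Line 5: ['wind', 'owl'] (min_width=8, slack=0)
Line 6: ['fox', 'blue'] (min_width=8, slack=0)
Line 7: ['as'] (min_width=2, slack=6)

Answer: |make ant|
|      in|
|  forest|
|  by new|
|wind owl|
|fox blue|
|      as|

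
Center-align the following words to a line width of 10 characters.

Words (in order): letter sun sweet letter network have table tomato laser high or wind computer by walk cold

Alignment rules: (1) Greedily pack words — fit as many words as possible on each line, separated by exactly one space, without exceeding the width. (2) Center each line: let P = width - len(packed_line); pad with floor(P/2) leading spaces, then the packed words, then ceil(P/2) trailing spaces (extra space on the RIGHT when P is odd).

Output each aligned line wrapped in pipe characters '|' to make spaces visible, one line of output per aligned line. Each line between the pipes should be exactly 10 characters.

Answer: |letter sun|
|  sweet   |
|  letter  |
| network  |
|have table|
|  tomato  |
|laser high|
| or wind  |
| computer |
| by walk  |
|   cold   |

Derivation:
Line 1: ['letter', 'sun'] (min_width=10, slack=0)
Line 2: ['sweet'] (min_width=5, slack=5)
Line 3: ['letter'] (min_width=6, slack=4)
Line 4: ['network'] (min_width=7, slack=3)
Line 5: ['have', 'table'] (min_width=10, slack=0)
Line 6: ['tomato'] (min_width=6, slack=4)
Line 7: ['laser', 'high'] (min_width=10, slack=0)
Line 8: ['or', 'wind'] (min_width=7, slack=3)
Line 9: ['computer'] (min_width=8, slack=2)
Line 10: ['by', 'walk'] (min_width=7, slack=3)
Line 11: ['cold'] (min_width=4, slack=6)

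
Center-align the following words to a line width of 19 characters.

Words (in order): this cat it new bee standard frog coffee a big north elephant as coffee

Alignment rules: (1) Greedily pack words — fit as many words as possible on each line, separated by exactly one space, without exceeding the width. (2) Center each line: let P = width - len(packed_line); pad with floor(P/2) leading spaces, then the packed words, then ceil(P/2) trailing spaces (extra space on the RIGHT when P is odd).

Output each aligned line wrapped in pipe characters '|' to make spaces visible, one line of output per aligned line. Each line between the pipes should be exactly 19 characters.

Line 1: ['this', 'cat', 'it', 'new', 'bee'] (min_width=19, slack=0)
Line 2: ['standard', 'frog'] (min_width=13, slack=6)
Line 3: ['coffee', 'a', 'big', 'north'] (min_width=18, slack=1)
Line 4: ['elephant', 'as', 'coffee'] (min_width=18, slack=1)

Answer: |this cat it new bee|
|   standard frog   |
|coffee a big north |
|elephant as coffee |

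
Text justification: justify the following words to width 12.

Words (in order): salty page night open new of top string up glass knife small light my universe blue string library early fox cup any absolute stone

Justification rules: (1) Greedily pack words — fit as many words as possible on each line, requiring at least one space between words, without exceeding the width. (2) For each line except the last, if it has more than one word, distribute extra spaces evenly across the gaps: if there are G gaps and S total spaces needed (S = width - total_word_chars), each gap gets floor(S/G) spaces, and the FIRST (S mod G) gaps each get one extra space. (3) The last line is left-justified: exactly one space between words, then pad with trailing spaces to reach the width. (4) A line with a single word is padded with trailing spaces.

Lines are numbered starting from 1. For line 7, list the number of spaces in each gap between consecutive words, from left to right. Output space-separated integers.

Answer: 2

Derivation:
Line 1: ['salty', 'page'] (min_width=10, slack=2)
Line 2: ['night', 'open'] (min_width=10, slack=2)
Line 3: ['new', 'of', 'top'] (min_width=10, slack=2)
Line 4: ['string', 'up'] (min_width=9, slack=3)
Line 5: ['glass', 'knife'] (min_width=11, slack=1)
Line 6: ['small', 'light'] (min_width=11, slack=1)
Line 7: ['my', 'universe'] (min_width=11, slack=1)
Line 8: ['blue', 'string'] (min_width=11, slack=1)
Line 9: ['library'] (min_width=7, slack=5)
Line 10: ['early', 'fox'] (min_width=9, slack=3)
Line 11: ['cup', 'any'] (min_width=7, slack=5)
Line 12: ['absolute'] (min_width=8, slack=4)
Line 13: ['stone'] (min_width=5, slack=7)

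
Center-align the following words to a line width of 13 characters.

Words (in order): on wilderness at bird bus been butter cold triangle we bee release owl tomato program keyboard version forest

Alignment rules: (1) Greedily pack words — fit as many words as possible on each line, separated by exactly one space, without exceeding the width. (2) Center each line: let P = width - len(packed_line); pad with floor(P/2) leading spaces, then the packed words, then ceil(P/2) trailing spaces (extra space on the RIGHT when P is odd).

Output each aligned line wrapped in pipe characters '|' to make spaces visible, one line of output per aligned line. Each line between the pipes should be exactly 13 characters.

Line 1: ['on', 'wilderness'] (min_width=13, slack=0)
Line 2: ['at', 'bird', 'bus'] (min_width=11, slack=2)
Line 3: ['been', 'butter'] (min_width=11, slack=2)
Line 4: ['cold', 'triangle'] (min_width=13, slack=0)
Line 5: ['we', 'bee'] (min_width=6, slack=7)
Line 6: ['release', 'owl'] (min_width=11, slack=2)
Line 7: ['tomato'] (min_width=6, slack=7)
Line 8: ['program'] (min_width=7, slack=6)
Line 9: ['keyboard'] (min_width=8, slack=5)
Line 10: ['version'] (min_width=7, slack=6)
Line 11: ['forest'] (min_width=6, slack=7)

Answer: |on wilderness|
| at bird bus |
| been butter |
|cold triangle|
|   we bee    |
| release owl |
|   tomato    |
|   program   |
|  keyboard   |
|   version   |
|   forest    |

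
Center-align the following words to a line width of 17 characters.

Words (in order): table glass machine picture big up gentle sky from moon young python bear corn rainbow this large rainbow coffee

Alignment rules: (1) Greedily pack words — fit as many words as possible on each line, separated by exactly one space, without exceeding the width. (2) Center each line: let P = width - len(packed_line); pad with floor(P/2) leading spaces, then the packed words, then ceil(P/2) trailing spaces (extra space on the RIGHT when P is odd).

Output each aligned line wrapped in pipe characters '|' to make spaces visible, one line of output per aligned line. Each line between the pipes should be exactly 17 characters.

Answer: |   table glass   |
| machine picture |
|big up gentle sky|
| from moon young |
|python bear corn |
|  rainbow this   |
|  large rainbow  |
|     coffee      |

Derivation:
Line 1: ['table', 'glass'] (min_width=11, slack=6)
Line 2: ['machine', 'picture'] (min_width=15, slack=2)
Line 3: ['big', 'up', 'gentle', 'sky'] (min_width=17, slack=0)
Line 4: ['from', 'moon', 'young'] (min_width=15, slack=2)
Line 5: ['python', 'bear', 'corn'] (min_width=16, slack=1)
Line 6: ['rainbow', 'this'] (min_width=12, slack=5)
Line 7: ['large', 'rainbow'] (min_width=13, slack=4)
Line 8: ['coffee'] (min_width=6, slack=11)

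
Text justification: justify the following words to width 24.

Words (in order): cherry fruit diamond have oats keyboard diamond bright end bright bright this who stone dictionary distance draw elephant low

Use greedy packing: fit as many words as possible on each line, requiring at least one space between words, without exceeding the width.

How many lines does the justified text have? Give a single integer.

Line 1: ['cherry', 'fruit', 'diamond'] (min_width=20, slack=4)
Line 2: ['have', 'oats', 'keyboard'] (min_width=18, slack=6)
Line 3: ['diamond', 'bright', 'end'] (min_width=18, slack=6)
Line 4: ['bright', 'bright', 'this', 'who'] (min_width=22, slack=2)
Line 5: ['stone', 'dictionary'] (min_width=16, slack=8)
Line 6: ['distance', 'draw', 'elephant'] (min_width=22, slack=2)
Line 7: ['low'] (min_width=3, slack=21)
Total lines: 7

Answer: 7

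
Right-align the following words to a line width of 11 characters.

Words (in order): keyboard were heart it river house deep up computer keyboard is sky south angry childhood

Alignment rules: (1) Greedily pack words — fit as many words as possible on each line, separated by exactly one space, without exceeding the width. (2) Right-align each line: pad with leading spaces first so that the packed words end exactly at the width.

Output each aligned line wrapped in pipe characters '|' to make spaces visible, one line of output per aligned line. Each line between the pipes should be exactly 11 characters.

Answer: |   keyboard|
| were heart|
|   it river|
| house deep|
|up computer|
|keyboard is|
|  sky south|
|      angry|
|  childhood|

Derivation:
Line 1: ['keyboard'] (min_width=8, slack=3)
Line 2: ['were', 'heart'] (min_width=10, slack=1)
Line 3: ['it', 'river'] (min_width=8, slack=3)
Line 4: ['house', 'deep'] (min_width=10, slack=1)
Line 5: ['up', 'computer'] (min_width=11, slack=0)
Line 6: ['keyboard', 'is'] (min_width=11, slack=0)
Line 7: ['sky', 'south'] (min_width=9, slack=2)
Line 8: ['angry'] (min_width=5, slack=6)
Line 9: ['childhood'] (min_width=9, slack=2)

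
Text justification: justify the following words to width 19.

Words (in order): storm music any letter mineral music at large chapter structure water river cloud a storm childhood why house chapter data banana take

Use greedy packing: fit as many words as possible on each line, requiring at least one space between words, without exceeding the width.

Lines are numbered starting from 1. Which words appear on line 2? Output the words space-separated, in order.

Line 1: ['storm', 'music', 'any'] (min_width=15, slack=4)
Line 2: ['letter', 'mineral'] (min_width=14, slack=5)
Line 3: ['music', 'at', 'large'] (min_width=14, slack=5)
Line 4: ['chapter', 'structure'] (min_width=17, slack=2)
Line 5: ['water', 'river', 'cloud', 'a'] (min_width=19, slack=0)
Line 6: ['storm', 'childhood', 'why'] (min_width=19, slack=0)
Line 7: ['house', 'chapter', 'data'] (min_width=18, slack=1)
Line 8: ['banana', 'take'] (min_width=11, slack=8)

Answer: letter mineral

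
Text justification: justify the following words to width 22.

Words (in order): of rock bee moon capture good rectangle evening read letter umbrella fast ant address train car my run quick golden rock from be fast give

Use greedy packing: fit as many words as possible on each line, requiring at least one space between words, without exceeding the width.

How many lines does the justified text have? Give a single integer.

Answer: 7

Derivation:
Line 1: ['of', 'rock', 'bee', 'moon'] (min_width=16, slack=6)
Line 2: ['capture', 'good', 'rectangle'] (min_width=22, slack=0)
Line 3: ['evening', 'read', 'letter'] (min_width=19, slack=3)
Line 4: ['umbrella', 'fast', 'ant'] (min_width=17, slack=5)
Line 5: ['address', 'train', 'car', 'my'] (min_width=20, slack=2)
Line 6: ['run', 'quick', 'golden', 'rock'] (min_width=21, slack=1)
Line 7: ['from', 'be', 'fast', 'give'] (min_width=17, slack=5)
Total lines: 7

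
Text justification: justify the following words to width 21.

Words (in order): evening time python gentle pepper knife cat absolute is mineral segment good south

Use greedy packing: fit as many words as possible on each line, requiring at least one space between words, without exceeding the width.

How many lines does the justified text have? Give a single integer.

Line 1: ['evening', 'time', 'python'] (min_width=19, slack=2)
Line 2: ['gentle', 'pepper', 'knife'] (min_width=19, slack=2)
Line 3: ['cat', 'absolute', 'is'] (min_width=15, slack=6)
Line 4: ['mineral', 'segment', 'good'] (min_width=20, slack=1)
Line 5: ['south'] (min_width=5, slack=16)
Total lines: 5

Answer: 5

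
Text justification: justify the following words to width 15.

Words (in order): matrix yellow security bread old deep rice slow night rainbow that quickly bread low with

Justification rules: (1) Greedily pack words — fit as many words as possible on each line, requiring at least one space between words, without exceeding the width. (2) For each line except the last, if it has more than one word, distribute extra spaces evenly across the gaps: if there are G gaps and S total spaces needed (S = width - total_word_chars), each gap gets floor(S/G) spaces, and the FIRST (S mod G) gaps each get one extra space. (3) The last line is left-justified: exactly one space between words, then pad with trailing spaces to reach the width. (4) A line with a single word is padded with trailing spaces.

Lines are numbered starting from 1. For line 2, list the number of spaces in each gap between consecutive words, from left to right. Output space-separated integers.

Answer: 2

Derivation:
Line 1: ['matrix', 'yellow'] (min_width=13, slack=2)
Line 2: ['security', 'bread'] (min_width=14, slack=1)
Line 3: ['old', 'deep', 'rice'] (min_width=13, slack=2)
Line 4: ['slow', 'night'] (min_width=10, slack=5)
Line 5: ['rainbow', 'that'] (min_width=12, slack=3)
Line 6: ['quickly', 'bread'] (min_width=13, slack=2)
Line 7: ['low', 'with'] (min_width=8, slack=7)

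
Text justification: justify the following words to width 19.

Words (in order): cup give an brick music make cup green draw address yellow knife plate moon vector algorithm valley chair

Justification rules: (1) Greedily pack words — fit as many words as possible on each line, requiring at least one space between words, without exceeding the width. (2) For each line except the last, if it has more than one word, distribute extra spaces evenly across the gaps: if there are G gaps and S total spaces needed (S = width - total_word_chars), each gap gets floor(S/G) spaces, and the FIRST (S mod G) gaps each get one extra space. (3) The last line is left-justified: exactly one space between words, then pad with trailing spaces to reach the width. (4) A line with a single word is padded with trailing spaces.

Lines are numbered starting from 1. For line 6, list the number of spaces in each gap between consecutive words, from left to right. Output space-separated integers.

Line 1: ['cup', 'give', 'an', 'brick'] (min_width=17, slack=2)
Line 2: ['music', 'make', 'cup'] (min_width=14, slack=5)
Line 3: ['green', 'draw', 'address'] (min_width=18, slack=1)
Line 4: ['yellow', 'knife', 'plate'] (min_width=18, slack=1)
Line 5: ['moon', 'vector'] (min_width=11, slack=8)
Line 6: ['algorithm', 'valley'] (min_width=16, slack=3)
Line 7: ['chair'] (min_width=5, slack=14)

Answer: 4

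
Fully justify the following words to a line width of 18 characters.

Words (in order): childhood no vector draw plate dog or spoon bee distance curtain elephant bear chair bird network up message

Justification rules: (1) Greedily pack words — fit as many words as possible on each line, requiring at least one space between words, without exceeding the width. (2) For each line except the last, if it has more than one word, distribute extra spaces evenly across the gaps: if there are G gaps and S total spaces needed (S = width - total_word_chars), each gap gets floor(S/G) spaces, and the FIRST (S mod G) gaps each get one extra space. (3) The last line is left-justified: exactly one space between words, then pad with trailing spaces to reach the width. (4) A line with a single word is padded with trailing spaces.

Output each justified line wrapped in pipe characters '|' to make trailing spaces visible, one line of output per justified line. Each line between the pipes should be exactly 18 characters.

Answer: |childhood       no|
|vector  draw plate|
|dog  or  spoon bee|
|distance   curtain|
|elephant      bear|
|chair bird network|
|up message        |

Derivation:
Line 1: ['childhood', 'no'] (min_width=12, slack=6)
Line 2: ['vector', 'draw', 'plate'] (min_width=17, slack=1)
Line 3: ['dog', 'or', 'spoon', 'bee'] (min_width=16, slack=2)
Line 4: ['distance', 'curtain'] (min_width=16, slack=2)
Line 5: ['elephant', 'bear'] (min_width=13, slack=5)
Line 6: ['chair', 'bird', 'network'] (min_width=18, slack=0)
Line 7: ['up', 'message'] (min_width=10, slack=8)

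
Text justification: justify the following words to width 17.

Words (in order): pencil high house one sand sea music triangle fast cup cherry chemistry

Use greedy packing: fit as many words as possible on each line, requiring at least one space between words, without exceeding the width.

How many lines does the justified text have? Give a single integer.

Line 1: ['pencil', 'high', 'house'] (min_width=17, slack=0)
Line 2: ['one', 'sand', 'sea'] (min_width=12, slack=5)
Line 3: ['music', 'triangle'] (min_width=14, slack=3)
Line 4: ['fast', 'cup', 'cherry'] (min_width=15, slack=2)
Line 5: ['chemistry'] (min_width=9, slack=8)
Total lines: 5

Answer: 5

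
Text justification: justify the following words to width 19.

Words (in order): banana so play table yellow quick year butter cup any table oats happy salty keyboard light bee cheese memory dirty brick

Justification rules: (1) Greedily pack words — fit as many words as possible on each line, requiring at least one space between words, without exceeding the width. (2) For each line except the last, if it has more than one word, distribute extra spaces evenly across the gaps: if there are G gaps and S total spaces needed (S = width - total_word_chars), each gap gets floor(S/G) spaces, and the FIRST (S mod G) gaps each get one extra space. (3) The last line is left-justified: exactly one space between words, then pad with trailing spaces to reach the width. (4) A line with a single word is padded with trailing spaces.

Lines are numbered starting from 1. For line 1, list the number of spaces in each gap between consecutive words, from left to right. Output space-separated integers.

Answer: 4 3

Derivation:
Line 1: ['banana', 'so', 'play'] (min_width=14, slack=5)
Line 2: ['table', 'yellow', 'quick'] (min_width=18, slack=1)
Line 3: ['year', 'butter', 'cup', 'any'] (min_width=19, slack=0)
Line 4: ['table', 'oats', 'happy'] (min_width=16, slack=3)
Line 5: ['salty', 'keyboard'] (min_width=14, slack=5)
Line 6: ['light', 'bee', 'cheese'] (min_width=16, slack=3)
Line 7: ['memory', 'dirty', 'brick'] (min_width=18, slack=1)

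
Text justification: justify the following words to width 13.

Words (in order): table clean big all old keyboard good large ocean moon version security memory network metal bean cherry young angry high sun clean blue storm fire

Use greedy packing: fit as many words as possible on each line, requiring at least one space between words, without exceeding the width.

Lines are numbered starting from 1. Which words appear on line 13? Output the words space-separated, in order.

Line 1: ['table', 'clean'] (min_width=11, slack=2)
Line 2: ['big', 'all', 'old'] (min_width=11, slack=2)
Line 3: ['keyboard', 'good'] (min_width=13, slack=0)
Line 4: ['large', 'ocean'] (min_width=11, slack=2)
Line 5: ['moon', 'version'] (min_width=12, slack=1)
Line 6: ['security'] (min_width=8, slack=5)
Line 7: ['memory'] (min_width=6, slack=7)
Line 8: ['network', 'metal'] (min_width=13, slack=0)
Line 9: ['bean', 'cherry'] (min_width=11, slack=2)
Line 10: ['young', 'angry'] (min_width=11, slack=2)
Line 11: ['high', 'sun'] (min_width=8, slack=5)
Line 12: ['clean', 'blue'] (min_width=10, slack=3)
Line 13: ['storm', 'fire'] (min_width=10, slack=3)

Answer: storm fire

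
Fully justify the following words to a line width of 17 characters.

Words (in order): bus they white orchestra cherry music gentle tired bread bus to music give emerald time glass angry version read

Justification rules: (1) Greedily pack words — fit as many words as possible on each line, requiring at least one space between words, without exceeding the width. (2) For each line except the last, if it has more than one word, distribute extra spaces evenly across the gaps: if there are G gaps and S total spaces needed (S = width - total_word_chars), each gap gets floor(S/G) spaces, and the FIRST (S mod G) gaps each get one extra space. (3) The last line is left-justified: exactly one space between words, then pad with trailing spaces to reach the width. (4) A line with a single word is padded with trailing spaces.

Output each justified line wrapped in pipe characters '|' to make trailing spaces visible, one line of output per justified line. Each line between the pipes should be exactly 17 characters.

Line 1: ['bus', 'they', 'white'] (min_width=14, slack=3)
Line 2: ['orchestra', 'cherry'] (min_width=16, slack=1)
Line 3: ['music', 'gentle'] (min_width=12, slack=5)
Line 4: ['tired', 'bread', 'bus'] (min_width=15, slack=2)
Line 5: ['to', 'music', 'give'] (min_width=13, slack=4)
Line 6: ['emerald', 'time'] (min_width=12, slack=5)
Line 7: ['glass', 'angry'] (min_width=11, slack=6)
Line 8: ['version', 'read'] (min_width=12, slack=5)

Answer: |bus   they  white|
|orchestra  cherry|
|music      gentle|
|tired  bread  bus|
|to   music   give|
|emerald      time|
|glass       angry|
|version read     |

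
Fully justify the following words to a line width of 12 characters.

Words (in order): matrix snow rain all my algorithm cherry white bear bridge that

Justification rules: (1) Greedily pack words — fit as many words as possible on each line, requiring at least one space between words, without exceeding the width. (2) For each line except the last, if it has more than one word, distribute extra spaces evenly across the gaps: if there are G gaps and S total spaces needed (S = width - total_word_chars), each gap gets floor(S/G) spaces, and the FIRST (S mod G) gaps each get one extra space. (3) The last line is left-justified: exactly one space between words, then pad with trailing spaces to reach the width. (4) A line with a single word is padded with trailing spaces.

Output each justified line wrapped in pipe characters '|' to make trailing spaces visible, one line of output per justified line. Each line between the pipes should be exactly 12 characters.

Answer: |matrix  snow|
|rain  all my|
|algorithm   |
|cherry white|
|bear  bridge|
|that        |

Derivation:
Line 1: ['matrix', 'snow'] (min_width=11, slack=1)
Line 2: ['rain', 'all', 'my'] (min_width=11, slack=1)
Line 3: ['algorithm'] (min_width=9, slack=3)
Line 4: ['cherry', 'white'] (min_width=12, slack=0)
Line 5: ['bear', 'bridge'] (min_width=11, slack=1)
Line 6: ['that'] (min_width=4, slack=8)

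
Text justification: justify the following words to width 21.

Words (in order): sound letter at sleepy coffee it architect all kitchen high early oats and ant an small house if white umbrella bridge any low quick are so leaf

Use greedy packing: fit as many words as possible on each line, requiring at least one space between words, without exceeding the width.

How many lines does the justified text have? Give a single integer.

Line 1: ['sound', 'letter', 'at'] (min_width=15, slack=6)
Line 2: ['sleepy', 'coffee', 'it'] (min_width=16, slack=5)
Line 3: ['architect', 'all', 'kitchen'] (min_width=21, slack=0)
Line 4: ['high', 'early', 'oats', 'and'] (min_width=19, slack=2)
Line 5: ['ant', 'an', 'small', 'house', 'if'] (min_width=21, slack=0)
Line 6: ['white', 'umbrella', 'bridge'] (min_width=21, slack=0)
Line 7: ['any', 'low', 'quick', 'are', 'so'] (min_width=20, slack=1)
Line 8: ['leaf'] (min_width=4, slack=17)
Total lines: 8

Answer: 8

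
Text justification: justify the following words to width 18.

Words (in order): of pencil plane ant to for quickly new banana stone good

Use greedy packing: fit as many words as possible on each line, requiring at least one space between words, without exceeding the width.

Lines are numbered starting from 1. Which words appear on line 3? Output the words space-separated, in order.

Line 1: ['of', 'pencil', 'plane'] (min_width=15, slack=3)
Line 2: ['ant', 'to', 'for', 'quickly'] (min_width=18, slack=0)
Line 3: ['new', 'banana', 'stone'] (min_width=16, slack=2)
Line 4: ['good'] (min_width=4, slack=14)

Answer: new banana stone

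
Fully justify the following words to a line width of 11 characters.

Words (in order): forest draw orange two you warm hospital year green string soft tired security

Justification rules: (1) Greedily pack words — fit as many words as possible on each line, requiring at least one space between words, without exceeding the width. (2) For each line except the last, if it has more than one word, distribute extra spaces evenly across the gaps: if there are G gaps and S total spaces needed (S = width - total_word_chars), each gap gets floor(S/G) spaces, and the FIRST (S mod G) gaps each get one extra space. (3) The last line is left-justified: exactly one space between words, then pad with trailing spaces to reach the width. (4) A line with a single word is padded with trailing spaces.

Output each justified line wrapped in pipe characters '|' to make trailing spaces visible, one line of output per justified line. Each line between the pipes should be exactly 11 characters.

Line 1: ['forest', 'draw'] (min_width=11, slack=0)
Line 2: ['orange', 'two'] (min_width=10, slack=1)
Line 3: ['you', 'warm'] (min_width=8, slack=3)
Line 4: ['hospital'] (min_width=8, slack=3)
Line 5: ['year', 'green'] (min_width=10, slack=1)
Line 6: ['string', 'soft'] (min_width=11, slack=0)
Line 7: ['tired'] (min_width=5, slack=6)
Line 8: ['security'] (min_width=8, slack=3)

Answer: |forest draw|
|orange  two|
|you    warm|
|hospital   |
|year  green|
|string soft|
|tired      |
|security   |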